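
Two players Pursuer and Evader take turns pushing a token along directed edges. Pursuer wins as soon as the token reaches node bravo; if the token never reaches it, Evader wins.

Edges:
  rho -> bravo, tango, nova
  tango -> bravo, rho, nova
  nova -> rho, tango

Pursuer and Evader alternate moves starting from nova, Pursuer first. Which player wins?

Evader

Track states (vertex, player-to-move).
A0 = {(bravo,Pursuer), (bravo,Evader)}
A1: add {(rho,Pursuer), (tango,Pursuer)}.
A2: add {(nova,Evader)}.
A3 = A2; e.g. (rho,Evader) stays out. (nova,Pursuer) never enters ⇒ Evader avoids the target.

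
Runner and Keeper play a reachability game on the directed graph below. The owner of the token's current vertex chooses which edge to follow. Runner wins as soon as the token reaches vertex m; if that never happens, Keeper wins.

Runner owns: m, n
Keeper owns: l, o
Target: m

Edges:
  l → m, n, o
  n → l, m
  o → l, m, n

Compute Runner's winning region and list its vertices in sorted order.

A0 = {m}
A1: add {n} — n (Runner) has n→m.
A2 = A1; e.g. l (Keeper) can still go to o. Fixed point.
Runner's winning region = {m, n}.

m, n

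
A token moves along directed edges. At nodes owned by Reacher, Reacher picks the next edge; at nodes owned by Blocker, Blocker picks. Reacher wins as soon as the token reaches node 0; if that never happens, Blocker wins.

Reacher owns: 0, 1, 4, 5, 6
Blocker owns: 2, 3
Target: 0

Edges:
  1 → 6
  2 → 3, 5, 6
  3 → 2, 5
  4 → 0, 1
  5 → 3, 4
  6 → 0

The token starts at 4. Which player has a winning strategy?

Reacher

A0 = {0}
A1: add {4, 6} — 4 (Reacher) has 4→0; 6 (Reacher) has 6→0.
4 ∈ A1, so Reacher can force the target.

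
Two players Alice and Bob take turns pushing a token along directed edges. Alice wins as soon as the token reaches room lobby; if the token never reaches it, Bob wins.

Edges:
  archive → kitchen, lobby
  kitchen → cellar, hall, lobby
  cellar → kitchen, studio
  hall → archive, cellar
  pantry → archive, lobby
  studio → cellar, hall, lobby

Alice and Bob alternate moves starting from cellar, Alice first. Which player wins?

Track states (vertex, player-to-move).
A0 = {(lobby,Alice), (lobby,Bob)}
A1: add {(archive,Alice), (kitchen,Alice), (pantry,Alice), (studio,Alice)}.
A2: add {(archive,Bob), (cellar,Bob), (pantry,Bob)}.
A3: add {(hall,Alice)}.
A4 = A3; e.g. (kitchen,Bob) stays out. (cellar,Alice) never enters ⇒ Bob avoids the target.

Bob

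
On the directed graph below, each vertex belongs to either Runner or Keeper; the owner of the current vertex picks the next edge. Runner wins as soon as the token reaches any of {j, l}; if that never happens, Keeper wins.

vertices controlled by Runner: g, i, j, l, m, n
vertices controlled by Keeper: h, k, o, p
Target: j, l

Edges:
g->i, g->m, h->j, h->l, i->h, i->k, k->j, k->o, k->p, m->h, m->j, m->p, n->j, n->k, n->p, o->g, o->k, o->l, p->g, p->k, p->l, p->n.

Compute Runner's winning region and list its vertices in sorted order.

A0 = {j, l}
A1: add {h, m, n} — h (Keeper): all of {j, l} already in; m (Runner) has m→j; n (Runner) has n→j.
A2: add {g, i} — g (Runner) has g→m; i (Runner) has i→h.
A3 = A2; e.g. k (Keeper) can still go to o. Fixed point.
Runner's winning region = {g, h, i, j, l, m, n}.

g, h, i, j, l, m, n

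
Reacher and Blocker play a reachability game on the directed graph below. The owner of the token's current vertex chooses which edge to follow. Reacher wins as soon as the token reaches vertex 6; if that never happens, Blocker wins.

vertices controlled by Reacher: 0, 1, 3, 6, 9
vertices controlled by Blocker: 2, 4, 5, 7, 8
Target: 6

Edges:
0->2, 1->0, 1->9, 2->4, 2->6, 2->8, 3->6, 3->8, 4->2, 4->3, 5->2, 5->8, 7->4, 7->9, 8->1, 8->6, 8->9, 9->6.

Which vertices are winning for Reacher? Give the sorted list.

A0 = {6}
A1: add {3, 9} — 3 (Reacher) has 3→6; 9 (Reacher) has 9→6.
A2: add {1} — 1 (Reacher) has 1→9.
A3: add {8} — 8 (Blocker): all of {1, 6, 9} already in.
A4 = A3; e.g. 0 (Reacher) has no edge into A3. Fixed point.
Reacher's winning region = {1, 3, 6, 8, 9}.

1, 3, 6, 8, 9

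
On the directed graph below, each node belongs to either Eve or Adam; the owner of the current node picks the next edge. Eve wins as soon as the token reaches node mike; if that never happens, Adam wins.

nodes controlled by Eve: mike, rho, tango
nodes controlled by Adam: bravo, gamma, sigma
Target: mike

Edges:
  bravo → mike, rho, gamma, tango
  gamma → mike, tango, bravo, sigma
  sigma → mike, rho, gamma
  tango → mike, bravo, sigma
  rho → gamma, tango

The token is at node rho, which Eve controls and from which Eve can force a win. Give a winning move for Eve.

tango

A0 = {mike}
A1: add {tango} — tango (Eve) has tango→mike.
A2: add {rho} — rho (Eve) has rho→tango.
A3 = A2; e.g. gamma (Adam) can still go to bravo. Fixed point.
From rho, successor tango is in the attractor (rank 1); the other successor gamma is not.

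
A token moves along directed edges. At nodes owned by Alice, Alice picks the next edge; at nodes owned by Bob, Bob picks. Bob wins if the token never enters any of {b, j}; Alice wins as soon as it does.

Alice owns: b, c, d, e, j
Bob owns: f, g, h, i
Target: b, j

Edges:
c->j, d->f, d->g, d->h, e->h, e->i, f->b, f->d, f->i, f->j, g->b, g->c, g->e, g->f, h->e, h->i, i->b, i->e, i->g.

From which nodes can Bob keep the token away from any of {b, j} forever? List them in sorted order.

A0 = {b, j}
A1: add {c} — c (Alice) has c→j.
A2 = A1; e.g. d (Alice) has no edge into A1. Fixed point.
Alice's attractor = {b, c, j}; Bob avoids the target exactly from the complement.

d, e, f, g, h, i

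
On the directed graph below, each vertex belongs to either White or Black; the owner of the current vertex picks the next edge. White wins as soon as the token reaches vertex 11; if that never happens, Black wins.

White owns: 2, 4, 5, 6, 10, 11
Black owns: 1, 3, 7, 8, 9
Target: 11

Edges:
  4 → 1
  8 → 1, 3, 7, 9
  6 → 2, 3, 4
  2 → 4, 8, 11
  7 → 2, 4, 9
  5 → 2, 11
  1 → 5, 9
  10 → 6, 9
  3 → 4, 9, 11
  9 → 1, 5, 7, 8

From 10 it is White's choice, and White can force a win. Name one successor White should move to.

A0 = {11}
A1: add {2, 5} — 2 (White) has 2→11; 5 (White) has 5→11.
A2: add {6} — 6 (White) has 6→2.
A3: add {10} — 10 (White) has 10→6.
A4 = A3; e.g. 1 (Black) can still go to 9. Fixed point.
From 10, successor 6 is in the attractor (rank 2); the other successor 9 is not.

6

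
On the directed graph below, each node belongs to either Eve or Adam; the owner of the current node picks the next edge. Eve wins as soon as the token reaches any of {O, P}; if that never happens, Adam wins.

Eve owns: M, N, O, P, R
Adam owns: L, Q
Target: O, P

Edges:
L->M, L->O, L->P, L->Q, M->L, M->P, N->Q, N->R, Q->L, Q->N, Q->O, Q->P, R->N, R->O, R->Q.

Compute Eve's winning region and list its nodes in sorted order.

A0 = {O, P}
A1: add {M, R} — M (Eve) has M→P; R (Eve) has R→O.
A2: add {N} — N (Eve) has N→R.
A3 = A2; e.g. L (Adam) can still go to Q. Fixed point.
Eve's winning region = {M, N, O, P, R}.

M, N, O, P, R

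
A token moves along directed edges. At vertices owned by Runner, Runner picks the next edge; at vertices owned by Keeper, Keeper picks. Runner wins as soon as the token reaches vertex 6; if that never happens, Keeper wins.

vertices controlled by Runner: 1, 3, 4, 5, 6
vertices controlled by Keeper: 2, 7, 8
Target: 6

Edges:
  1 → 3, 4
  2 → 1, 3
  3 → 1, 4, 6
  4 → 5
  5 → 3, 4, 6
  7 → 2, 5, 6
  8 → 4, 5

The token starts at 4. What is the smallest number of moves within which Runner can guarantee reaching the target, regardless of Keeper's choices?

2

A0 = {6}
A1: add {3, 5} — 3 (Runner) has 3→6; 5 (Runner) has 5→6.
A2: add {1, 4} — 1 (Runner) has 1→3; 4 (Runner) has 4→5.
4 enters the attractor at level 2, so Runner can force the target in 2 moves from there.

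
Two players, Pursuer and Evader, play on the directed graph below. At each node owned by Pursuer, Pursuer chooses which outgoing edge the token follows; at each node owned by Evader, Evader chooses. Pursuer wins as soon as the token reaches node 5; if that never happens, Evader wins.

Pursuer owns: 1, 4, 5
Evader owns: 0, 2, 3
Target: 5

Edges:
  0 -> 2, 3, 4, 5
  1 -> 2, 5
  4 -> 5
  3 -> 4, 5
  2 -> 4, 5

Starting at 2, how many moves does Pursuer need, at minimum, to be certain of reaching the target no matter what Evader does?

A0 = {5}
A1: add {1, 4} — 1 (Pursuer) has 1→5; 4 (Pursuer) has 4→5.
A2: add {2, 3} — 2 (Evader): all of {4, 5} already in; 3 (Evader): all of {4, 5} already in.
2 enters the attractor at level 2, so Pursuer can force the target in 2 moves from there.

2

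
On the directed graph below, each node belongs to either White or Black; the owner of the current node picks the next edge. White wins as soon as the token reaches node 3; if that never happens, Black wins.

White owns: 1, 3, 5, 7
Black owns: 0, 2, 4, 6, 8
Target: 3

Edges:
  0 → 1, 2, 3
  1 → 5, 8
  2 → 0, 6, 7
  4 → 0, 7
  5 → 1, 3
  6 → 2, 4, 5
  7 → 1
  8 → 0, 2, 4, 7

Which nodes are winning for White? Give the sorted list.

A0 = {3}
A1: add {5} — 5 (White) has 5→3.
A2: add {1} — 1 (White) has 1→5.
A3: add {7} — 7 (White) has 7→1.
A4 = A3; e.g. 0 (Black) can still go to 2. Fixed point.
White's winning region = {1, 3, 5, 7}.

1, 3, 5, 7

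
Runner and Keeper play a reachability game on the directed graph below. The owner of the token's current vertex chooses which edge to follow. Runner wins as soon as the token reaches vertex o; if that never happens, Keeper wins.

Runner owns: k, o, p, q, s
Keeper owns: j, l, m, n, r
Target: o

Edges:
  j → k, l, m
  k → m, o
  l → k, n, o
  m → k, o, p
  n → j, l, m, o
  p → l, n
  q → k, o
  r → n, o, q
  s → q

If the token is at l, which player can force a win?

Keeper

A0 = {o}
A1: add {k, q} — k (Runner) has k→o; q (Runner) has q→o.
A2: add {s} — s (Runner) has s→q.
A3 = A2; e.g. j (Keeper) can still go to l. Fixed point.
l never enters the attractor, so Keeper can avoid the target forever.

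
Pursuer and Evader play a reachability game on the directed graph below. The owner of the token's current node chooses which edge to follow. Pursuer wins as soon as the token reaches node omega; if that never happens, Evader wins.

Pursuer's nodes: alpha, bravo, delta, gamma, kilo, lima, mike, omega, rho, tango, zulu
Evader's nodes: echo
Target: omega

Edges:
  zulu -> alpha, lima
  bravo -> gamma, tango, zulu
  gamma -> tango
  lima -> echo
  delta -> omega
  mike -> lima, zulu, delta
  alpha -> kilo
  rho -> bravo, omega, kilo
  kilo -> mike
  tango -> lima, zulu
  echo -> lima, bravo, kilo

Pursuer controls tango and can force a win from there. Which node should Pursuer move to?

A0 = {omega}
A1: add {delta, rho} — rho (Pursuer) has rho→omega; delta (Pursuer) has delta→omega.
A2: add {mike} — mike (Pursuer) has mike→delta.
A3: add {kilo} — kilo (Pursuer) has kilo→mike.
A4: add {alpha} — alpha (Pursuer) has alpha→kilo.
A5: add {zulu} — zulu (Pursuer) has zulu→alpha.
A6: add {bravo, tango} — tango (Pursuer) has tango→zulu; bravo (Pursuer) has bravo→zulu.
A7: add {gamma} — gamma (Pursuer) has gamma→tango.
A8 = A7; e.g. lima (Pursuer) has no edge into A7. Fixed point.
From tango, successor zulu is in the attractor (rank 5); the other successor lima is not.

zulu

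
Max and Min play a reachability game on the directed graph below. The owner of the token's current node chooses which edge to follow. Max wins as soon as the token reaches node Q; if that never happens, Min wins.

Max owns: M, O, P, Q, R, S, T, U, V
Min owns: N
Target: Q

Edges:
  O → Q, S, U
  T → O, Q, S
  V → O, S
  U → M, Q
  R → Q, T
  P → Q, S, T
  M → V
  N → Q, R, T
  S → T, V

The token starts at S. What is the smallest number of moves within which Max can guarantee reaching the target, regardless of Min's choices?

2

A0 = {Q}
A1: add {O, P, R, T, U} — O (Max) has O→Q; P (Max) has P→Q; R (Max) has R→Q; T (Max) has T→Q; U (Max) has U→Q.
A2: add {N, S, V} — N (Min): all of {Q, R, T} already in; S (Max) has S→T; V (Max) has V→O.
S enters the attractor at level 2, so Max can force the target in 2 moves from there.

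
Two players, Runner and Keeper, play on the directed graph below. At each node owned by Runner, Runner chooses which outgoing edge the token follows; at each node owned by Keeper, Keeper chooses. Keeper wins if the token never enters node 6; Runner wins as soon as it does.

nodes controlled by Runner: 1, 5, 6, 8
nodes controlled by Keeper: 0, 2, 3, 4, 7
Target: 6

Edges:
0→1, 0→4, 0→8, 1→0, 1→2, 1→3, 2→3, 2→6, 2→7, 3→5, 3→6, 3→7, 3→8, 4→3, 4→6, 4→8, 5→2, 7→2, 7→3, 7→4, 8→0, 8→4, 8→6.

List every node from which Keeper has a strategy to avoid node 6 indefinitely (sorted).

0, 1, 2, 3, 4, 5, 7

A0 = {6}
A1: add {8} — 8 (Runner) has 8→6.
A2 = A1; e.g. 0 (Keeper) can still go to 1. Fixed point.
Runner's attractor = {6, 8}; Keeper avoids the target exactly from the complement.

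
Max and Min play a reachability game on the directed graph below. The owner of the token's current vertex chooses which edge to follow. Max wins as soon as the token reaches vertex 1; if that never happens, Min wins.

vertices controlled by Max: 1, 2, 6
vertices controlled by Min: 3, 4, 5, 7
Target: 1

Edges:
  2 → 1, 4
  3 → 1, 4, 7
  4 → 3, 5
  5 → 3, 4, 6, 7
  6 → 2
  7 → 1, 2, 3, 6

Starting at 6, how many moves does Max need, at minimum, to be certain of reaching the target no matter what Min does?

A0 = {1}
A1: add {2} — 2 (Max) has 2→1.
A2: add {6} — 6 (Max) has 6→2.
A3 = A2; e.g. 3 (Min) can still go to 4. Fixed point.
6 enters the attractor at level 2, so Max can force the target in 2 moves from there.

2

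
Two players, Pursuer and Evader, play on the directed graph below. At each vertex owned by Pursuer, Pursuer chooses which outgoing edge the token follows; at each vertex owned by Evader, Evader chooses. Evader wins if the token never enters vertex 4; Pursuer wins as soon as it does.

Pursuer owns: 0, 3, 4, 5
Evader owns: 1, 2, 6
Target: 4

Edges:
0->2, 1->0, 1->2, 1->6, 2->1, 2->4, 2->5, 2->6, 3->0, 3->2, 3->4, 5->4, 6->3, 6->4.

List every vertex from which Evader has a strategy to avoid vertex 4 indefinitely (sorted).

A0 = {4}
A1: add {3, 5} — 3 (Pursuer) has 3→4; 5 (Pursuer) has 5→4.
A2: add {6} — 6 (Evader): all of {3, 4} already in.
A3 = A2; e.g. 0 (Pursuer) has no edge into A2. Fixed point.
Pursuer's attractor = {3, 4, 5, 6}; Evader avoids the target exactly from the complement.

0, 1, 2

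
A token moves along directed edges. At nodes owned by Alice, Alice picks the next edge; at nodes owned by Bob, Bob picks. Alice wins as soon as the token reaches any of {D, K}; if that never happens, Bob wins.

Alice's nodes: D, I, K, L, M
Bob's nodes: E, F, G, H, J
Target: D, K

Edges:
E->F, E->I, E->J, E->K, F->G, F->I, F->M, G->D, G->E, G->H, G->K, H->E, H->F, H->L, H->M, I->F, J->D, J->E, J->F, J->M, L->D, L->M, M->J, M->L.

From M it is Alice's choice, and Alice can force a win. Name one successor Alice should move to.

L

A0 = {D, K}
A1: add {L} — L (Alice) has L→D.
A2: add {M} — M (Alice) has M→L.
A3 = A2; e.g. E (Bob) can still go to F. Fixed point.
From M, successor L is in the attractor (rank 1); the other successor J is not.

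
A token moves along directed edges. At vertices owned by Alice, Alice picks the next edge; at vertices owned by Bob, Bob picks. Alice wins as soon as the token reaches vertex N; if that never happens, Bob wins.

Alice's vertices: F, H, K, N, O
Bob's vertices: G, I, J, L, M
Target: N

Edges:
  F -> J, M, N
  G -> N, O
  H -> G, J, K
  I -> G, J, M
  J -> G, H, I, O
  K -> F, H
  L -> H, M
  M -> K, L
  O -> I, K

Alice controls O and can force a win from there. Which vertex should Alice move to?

A0 = {N}
A1: add {F} — F (Alice) has F→N.
A2: add {K} — K (Alice) has K→F.
A3: add {H, O} — H (Alice) has H→K; O (Alice) has O→K.
A4: add {G} — G (Bob): all of {N, O} already in.
A5 = A4; e.g. I (Bob) can still go to J. Fixed point.
From O, successor K is in the attractor (rank 2); the other successor I is not.

K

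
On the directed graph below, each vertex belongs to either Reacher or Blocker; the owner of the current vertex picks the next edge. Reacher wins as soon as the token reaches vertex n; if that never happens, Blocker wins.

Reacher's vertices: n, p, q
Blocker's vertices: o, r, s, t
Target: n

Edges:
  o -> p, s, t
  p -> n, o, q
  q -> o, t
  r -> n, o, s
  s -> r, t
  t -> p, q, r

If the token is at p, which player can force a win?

A0 = {n}
A1: add {p} — p (Reacher) has p→n.
A2 = A1; e.g. o (Blocker) can still go to s. Fixed point.
p ∈ A1, so Reacher can force the target.

Reacher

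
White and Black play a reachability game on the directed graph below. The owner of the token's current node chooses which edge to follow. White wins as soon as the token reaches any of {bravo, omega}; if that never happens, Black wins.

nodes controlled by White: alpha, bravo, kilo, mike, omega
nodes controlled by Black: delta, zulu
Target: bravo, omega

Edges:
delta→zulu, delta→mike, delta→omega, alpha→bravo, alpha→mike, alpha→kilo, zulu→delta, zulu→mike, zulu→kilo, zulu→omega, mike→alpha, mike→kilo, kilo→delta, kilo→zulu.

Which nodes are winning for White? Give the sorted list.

alpha, bravo, mike, omega

A0 = {bravo, omega}
A1: add {alpha} — alpha (White) has alpha→bravo.
A2: add {mike} — mike (White) has mike→alpha.
A3 = A2; e.g. delta (Black) can still go to zulu. Fixed point.
White's winning region = {alpha, bravo, mike, omega}.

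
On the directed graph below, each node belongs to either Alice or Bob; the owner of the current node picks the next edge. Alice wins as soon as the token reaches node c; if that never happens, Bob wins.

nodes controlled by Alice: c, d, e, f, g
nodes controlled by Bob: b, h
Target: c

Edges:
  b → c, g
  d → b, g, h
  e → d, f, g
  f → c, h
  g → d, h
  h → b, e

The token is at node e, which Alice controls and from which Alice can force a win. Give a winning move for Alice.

f

A0 = {c}
A1: add {f} — f (Alice) has f→c.
A2: add {e} — e (Alice) has e→f.
A3 = A2; e.g. b (Bob) can still go to g. Fixed point.
From e, successor f is in the attractor (rank 1); the other successors d, g are not.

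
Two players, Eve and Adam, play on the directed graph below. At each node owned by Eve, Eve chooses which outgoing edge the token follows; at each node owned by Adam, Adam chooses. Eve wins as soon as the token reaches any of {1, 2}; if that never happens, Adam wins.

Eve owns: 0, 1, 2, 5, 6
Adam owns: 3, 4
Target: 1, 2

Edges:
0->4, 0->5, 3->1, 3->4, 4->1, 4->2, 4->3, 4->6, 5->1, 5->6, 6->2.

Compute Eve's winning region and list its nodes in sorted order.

A0 = {1, 2}
A1: add {5, 6} — 5 (Eve) has 5→1; 6 (Eve) has 6→2.
A2: add {0} — 0 (Eve) has 0→5.
A3 = A2; e.g. 3 (Adam) can still go to 4. Fixed point.
Eve's winning region = {0, 1, 2, 5, 6}.

0, 1, 2, 5, 6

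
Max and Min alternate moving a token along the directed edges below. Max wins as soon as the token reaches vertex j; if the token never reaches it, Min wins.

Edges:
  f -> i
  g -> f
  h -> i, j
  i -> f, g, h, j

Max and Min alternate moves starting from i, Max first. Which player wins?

Max

Track states (vertex, player-to-move).
A0 = {(j,Max), (j,Min)}
A1: add {(h,Max), (i,Max)}.
(i,Max) ∈ A1 ⇒ Max forces the target.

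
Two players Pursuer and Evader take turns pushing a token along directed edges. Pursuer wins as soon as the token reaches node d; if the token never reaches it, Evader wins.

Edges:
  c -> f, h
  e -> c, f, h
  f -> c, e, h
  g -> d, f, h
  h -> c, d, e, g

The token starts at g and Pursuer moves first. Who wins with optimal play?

Track states (vertex, player-to-move).
A0 = {(d,Pursuer), (d,Evader)}
A1: add {(g,Pursuer), (h,Pursuer)}.
(g,Pursuer) ∈ A1 ⇒ Pursuer forces the target.

Pursuer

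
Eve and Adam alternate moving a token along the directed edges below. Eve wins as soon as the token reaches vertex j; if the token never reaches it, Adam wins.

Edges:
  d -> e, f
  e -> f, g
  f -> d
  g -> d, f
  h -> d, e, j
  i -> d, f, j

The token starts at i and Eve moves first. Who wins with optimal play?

Track states (vertex, player-to-move).
A0 = {(j,Eve), (j,Adam)}
A1: add {(h,Eve), (i,Eve)}.
(i,Eve) ∈ A1 ⇒ Eve forces the target.

Eve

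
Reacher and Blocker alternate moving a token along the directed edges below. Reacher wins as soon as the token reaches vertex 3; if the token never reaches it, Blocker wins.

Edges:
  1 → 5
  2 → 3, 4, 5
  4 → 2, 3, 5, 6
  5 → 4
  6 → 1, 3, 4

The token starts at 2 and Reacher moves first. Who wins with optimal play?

Reacher

Track states (vertex, player-to-move).
A0 = {(3,Reacher), (3,Blocker)}
A1: add {(2,Reacher), (4,Reacher), (6,Reacher)}.
(2,Reacher) ∈ A1 ⇒ Reacher forces the target.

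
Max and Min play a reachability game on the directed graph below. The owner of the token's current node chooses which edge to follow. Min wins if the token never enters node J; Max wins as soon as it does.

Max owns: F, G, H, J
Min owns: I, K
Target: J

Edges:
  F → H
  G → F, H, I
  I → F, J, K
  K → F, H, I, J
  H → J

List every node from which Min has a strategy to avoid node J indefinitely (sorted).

I, K

A0 = {J}
A1: add {H} — H (Max) has H→J.
A2: add {F, G} — F (Max) has F→H; G (Max) has G→H.
A3 = A2; e.g. I (Min) can still go to K. Fixed point.
Max's attractor = {F, G, H, J}; Min avoids the target exactly from the complement.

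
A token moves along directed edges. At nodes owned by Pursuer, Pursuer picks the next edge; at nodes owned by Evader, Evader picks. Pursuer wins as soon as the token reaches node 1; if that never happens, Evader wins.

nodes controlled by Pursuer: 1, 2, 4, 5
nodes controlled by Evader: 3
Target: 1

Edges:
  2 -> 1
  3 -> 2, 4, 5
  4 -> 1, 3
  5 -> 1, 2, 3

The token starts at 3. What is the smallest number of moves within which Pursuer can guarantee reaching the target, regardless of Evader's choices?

2

A0 = {1}
A1: add {2, 4, 5} — 2 (Pursuer) has 2→1; 4 (Pursuer) has 4→1; 5 (Pursuer) has 5→1.
A2: add {3} — 3 (Evader): all of {2, 4, 5} already in.
A2 = all vertices. Fixed point.
3 enters the attractor at level 2, so Pursuer can force the target in 2 moves from there.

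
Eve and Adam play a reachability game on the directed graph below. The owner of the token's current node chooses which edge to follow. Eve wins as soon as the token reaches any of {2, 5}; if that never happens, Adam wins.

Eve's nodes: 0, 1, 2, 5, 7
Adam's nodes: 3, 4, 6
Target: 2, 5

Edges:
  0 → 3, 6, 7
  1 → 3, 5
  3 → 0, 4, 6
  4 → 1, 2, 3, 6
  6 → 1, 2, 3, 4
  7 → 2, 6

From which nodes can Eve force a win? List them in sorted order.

A0 = {2, 5}
A1: add {1, 7} — 1 (Eve) has 1→5; 7 (Eve) has 7→2.
A2: add {0} — 0 (Eve) has 0→7.
A3 = A2; e.g. 3 (Adam) can still go to 4. Fixed point.
Eve's winning region = {0, 1, 2, 5, 7}.

0, 1, 2, 5, 7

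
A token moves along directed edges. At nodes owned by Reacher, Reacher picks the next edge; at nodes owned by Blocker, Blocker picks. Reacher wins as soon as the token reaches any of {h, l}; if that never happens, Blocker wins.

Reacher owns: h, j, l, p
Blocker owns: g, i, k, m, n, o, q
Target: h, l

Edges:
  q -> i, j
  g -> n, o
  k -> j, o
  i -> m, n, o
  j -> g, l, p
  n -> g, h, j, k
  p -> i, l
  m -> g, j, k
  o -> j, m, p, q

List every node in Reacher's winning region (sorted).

A0 = {h, l}
A1: add {j, p} — j (Reacher) has j→l; p (Reacher) has p→l.
A2 = A1; e.g. g (Blocker) can still go to n. Fixed point.
Reacher's winning region = {h, j, l, p}.

h, j, l, p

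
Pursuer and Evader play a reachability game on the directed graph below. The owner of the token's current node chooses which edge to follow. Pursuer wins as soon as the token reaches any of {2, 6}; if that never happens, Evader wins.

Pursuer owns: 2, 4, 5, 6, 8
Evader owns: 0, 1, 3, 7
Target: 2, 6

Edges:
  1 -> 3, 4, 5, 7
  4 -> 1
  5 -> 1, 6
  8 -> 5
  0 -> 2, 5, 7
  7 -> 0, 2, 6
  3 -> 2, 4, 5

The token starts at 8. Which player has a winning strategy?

A0 = {2, 6}
A1: add {5} — 5 (Pursuer) has 5→6.
A2: add {8} — 8 (Pursuer) has 8→5.
A3 = A2; e.g. 0 (Evader) can still go to 7. Fixed point.
8 ∈ A2, so Pursuer can force the target.

Pursuer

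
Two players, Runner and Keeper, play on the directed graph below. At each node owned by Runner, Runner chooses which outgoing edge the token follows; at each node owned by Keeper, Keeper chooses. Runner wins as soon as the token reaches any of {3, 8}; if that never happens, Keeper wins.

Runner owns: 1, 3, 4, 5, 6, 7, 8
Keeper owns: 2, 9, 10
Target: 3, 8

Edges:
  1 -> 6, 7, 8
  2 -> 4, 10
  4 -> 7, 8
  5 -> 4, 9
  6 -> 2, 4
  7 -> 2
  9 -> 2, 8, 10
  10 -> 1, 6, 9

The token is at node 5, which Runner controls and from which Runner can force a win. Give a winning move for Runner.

A0 = {3, 8}
A1: add {1, 4} — 1 (Runner) has 1→8; 4 (Runner) has 4→8.
A2: add {5, 6} — 5 (Runner) has 5→4; 6 (Runner) has 6→4.
A3 = A2; e.g. 2 (Keeper) can still go to 10. Fixed point.
From 5, successor 4 is in the attractor (rank 1); the other successor 9 is not.

4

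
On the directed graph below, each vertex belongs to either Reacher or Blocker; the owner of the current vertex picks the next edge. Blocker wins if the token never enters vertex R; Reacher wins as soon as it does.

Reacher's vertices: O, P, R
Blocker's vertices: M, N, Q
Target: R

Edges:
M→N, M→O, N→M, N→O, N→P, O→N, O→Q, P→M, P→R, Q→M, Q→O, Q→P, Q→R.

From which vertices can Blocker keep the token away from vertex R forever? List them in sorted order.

A0 = {R}
A1: add {P} — P (Reacher) has P→R.
A2 = A1; e.g. M (Blocker) can still go to N. Fixed point.
Reacher's attractor = {P, R}; Blocker avoids the target exactly from the complement.

M, N, O, Q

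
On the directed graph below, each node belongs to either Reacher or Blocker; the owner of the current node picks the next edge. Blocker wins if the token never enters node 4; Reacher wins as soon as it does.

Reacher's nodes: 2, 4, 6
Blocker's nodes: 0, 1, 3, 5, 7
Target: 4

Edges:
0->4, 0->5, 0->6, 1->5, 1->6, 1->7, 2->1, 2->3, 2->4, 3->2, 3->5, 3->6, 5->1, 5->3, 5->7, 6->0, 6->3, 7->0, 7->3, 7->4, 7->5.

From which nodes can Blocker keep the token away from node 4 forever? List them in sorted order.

A0 = {4}
A1: add {2} — 2 (Reacher) has 2→4.
A2 = A1; e.g. 0 (Blocker) can still go to 5. Fixed point.
Reacher's attractor = {2, 4}; Blocker avoids the target exactly from the complement.

0, 1, 3, 5, 6, 7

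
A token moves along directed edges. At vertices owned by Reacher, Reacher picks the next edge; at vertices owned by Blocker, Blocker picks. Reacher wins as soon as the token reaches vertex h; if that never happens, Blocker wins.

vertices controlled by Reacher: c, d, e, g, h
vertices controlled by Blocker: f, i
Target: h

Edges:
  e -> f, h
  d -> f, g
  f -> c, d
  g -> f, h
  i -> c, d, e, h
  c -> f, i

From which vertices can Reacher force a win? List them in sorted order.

d, e, g, h

A0 = {h}
A1: add {e, g} — e (Reacher) has e→h; g (Reacher) has g→h.
A2: add {d} — d (Reacher) has d→g.
A3 = A2; e.g. c (Reacher) has no edge into A2. Fixed point.
Reacher's winning region = {d, e, g, h}.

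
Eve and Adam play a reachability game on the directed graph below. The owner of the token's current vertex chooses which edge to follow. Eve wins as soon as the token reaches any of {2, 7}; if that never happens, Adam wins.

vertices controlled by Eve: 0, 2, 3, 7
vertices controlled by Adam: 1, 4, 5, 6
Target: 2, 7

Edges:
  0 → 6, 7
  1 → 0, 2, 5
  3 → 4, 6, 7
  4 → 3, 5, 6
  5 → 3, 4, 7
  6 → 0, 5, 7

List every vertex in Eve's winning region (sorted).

A0 = {2, 7}
A1: add {0, 3} — 0 (Eve) has 0→7; 3 (Eve) has 3→7.
A2 = A1; e.g. 1 (Adam) can still go to 5. Fixed point.
Eve's winning region = {0, 2, 3, 7}.

0, 2, 3, 7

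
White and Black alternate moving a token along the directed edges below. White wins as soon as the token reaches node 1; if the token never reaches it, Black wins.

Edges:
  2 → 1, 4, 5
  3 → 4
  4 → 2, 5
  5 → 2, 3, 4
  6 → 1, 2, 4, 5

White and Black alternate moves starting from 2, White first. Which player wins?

Track states (vertex, player-to-move).
A0 = {(1,White), (1,Black)}
A1: add {(2,White), (6,White)}.
(2,White) ∈ A1 ⇒ White forces the target.

White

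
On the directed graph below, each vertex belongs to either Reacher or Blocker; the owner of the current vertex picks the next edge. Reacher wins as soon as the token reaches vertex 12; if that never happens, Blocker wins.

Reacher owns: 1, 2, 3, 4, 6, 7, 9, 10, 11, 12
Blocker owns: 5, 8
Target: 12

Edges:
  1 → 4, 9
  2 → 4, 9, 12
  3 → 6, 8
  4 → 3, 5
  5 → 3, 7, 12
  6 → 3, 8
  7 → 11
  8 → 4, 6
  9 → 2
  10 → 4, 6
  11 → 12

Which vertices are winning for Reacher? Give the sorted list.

A0 = {12}
A1: add {2, 11} — 2 (Reacher) has 2→12; 11 (Reacher) has 11→12.
A2: add {7, 9} — 7 (Reacher) has 7→11; 9 (Reacher) has 9→2.
A3: add {1} — 1 (Reacher) has 1→9.
A4 = A3; e.g. 3 (Reacher) has no edge into A3. Fixed point.
Reacher's winning region = {1, 2, 7, 9, 11, 12}.

1, 2, 7, 9, 11, 12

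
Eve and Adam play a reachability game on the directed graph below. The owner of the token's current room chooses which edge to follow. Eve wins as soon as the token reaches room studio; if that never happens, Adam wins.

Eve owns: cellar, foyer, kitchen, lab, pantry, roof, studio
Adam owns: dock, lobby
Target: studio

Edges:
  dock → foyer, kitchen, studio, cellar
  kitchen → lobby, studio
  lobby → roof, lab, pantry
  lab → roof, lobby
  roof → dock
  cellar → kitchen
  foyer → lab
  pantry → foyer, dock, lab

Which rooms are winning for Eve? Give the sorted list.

A0 = {studio}
A1: add {kitchen} — kitchen (Eve) has kitchen→studio.
A2: add {cellar} — cellar (Eve) has cellar→kitchen.
A3 = A2; e.g. foyer (Eve) has no edge into A2. Fixed point.
Eve's winning region = {cellar, kitchen, studio}.

cellar, kitchen, studio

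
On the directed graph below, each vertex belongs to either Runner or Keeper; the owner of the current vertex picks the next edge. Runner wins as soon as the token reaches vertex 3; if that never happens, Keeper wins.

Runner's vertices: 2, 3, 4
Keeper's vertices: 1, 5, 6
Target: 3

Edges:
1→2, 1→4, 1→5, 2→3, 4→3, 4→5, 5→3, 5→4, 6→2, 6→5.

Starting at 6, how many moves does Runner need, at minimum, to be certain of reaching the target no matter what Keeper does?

3

A0 = {3}
A1: add {2, 4} — 2 (Runner) has 2→3; 4 (Runner) has 4→3.
A2: add {5} — 5 (Keeper): all of {3, 4} already in.
A3: add {1, 6} — 1 (Keeper): all of {2, 4, 5} already in; 6 (Keeper): all of {2, 5} already in.
A3 = all vertices. Fixed point.
6 enters the attractor at level 3, so Runner can force the target in 3 moves from there.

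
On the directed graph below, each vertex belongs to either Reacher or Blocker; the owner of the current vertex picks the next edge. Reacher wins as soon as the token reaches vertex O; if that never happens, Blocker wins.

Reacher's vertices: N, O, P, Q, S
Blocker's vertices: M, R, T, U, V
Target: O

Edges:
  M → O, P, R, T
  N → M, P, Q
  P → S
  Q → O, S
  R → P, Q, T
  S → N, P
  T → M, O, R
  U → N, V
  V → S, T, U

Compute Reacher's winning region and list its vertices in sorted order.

N, O, P, Q, S

A0 = {O}
A1: add {Q} — Q (Reacher) has Q→O.
A2: add {N} — N (Reacher) has N→Q.
A3: add {S} — S (Reacher) has S→N.
A4: add {P} — P (Reacher) has P→S.
A5 = A4; e.g. M (Blocker) can still go to R. Fixed point.
Reacher's winning region = {N, O, P, Q, S}.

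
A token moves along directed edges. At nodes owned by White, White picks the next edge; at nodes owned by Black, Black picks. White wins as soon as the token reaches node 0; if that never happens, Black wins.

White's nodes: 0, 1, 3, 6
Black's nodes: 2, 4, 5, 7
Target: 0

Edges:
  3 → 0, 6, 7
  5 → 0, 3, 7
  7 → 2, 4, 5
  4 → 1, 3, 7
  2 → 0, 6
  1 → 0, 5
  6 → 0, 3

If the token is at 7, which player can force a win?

A0 = {0}
A1: add {1, 3, 6} — 1 (White) has 1→0; 3 (White) has 3→0; 6 (White) has 6→0.
A2: add {2} — 2 (Black): all of {0, 6} already in.
A3 = A2; e.g. 4 (Black) can still go to 7. Fixed point.
7 never enters the attractor, so Black can avoid the target forever.

Black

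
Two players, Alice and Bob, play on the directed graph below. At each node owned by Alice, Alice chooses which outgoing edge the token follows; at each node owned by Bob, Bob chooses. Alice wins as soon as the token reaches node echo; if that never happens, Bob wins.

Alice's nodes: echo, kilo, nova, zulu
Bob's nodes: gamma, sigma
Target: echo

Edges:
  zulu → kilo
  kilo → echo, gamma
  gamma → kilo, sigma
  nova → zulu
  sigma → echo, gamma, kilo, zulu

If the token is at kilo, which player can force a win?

Alice

A0 = {echo}
A1: add {kilo} — kilo (Alice) has kilo→echo.
kilo ∈ A1, so Alice can force the target.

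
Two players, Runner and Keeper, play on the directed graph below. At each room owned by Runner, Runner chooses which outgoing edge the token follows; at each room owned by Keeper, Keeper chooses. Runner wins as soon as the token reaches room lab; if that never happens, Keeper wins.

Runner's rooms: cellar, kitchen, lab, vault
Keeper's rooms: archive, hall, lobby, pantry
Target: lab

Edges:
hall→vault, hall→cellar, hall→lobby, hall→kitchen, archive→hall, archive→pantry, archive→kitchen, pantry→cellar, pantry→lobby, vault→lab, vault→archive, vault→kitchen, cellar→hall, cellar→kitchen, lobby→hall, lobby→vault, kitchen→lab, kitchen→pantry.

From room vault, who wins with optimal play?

A0 = {lab}
A1: add {kitchen, vault} — vault (Runner) has vault→lab; kitchen (Runner) has kitchen→lab.
vault ∈ A1, so Runner can force the target.

Runner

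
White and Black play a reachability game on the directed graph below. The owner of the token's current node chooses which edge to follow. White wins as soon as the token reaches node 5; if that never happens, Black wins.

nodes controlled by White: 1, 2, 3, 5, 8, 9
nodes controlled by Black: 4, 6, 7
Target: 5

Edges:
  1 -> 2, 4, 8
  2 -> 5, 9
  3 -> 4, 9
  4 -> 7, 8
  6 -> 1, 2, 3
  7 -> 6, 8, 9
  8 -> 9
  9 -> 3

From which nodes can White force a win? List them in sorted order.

1, 2, 5

A0 = {5}
A1: add {2} — 2 (White) has 2→5.
A2: add {1} — 1 (White) has 1→2.
A3 = A2; e.g. 3 (White) has no edge into A2. Fixed point.
White's winning region = {1, 2, 5}.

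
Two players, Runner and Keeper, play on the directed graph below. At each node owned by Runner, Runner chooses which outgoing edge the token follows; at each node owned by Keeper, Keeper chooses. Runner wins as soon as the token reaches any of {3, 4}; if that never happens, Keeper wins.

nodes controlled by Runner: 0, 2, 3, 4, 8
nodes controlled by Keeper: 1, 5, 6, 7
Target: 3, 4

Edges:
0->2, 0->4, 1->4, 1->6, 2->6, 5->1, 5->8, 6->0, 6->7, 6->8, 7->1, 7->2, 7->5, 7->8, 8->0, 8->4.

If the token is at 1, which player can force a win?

A0 = {3, 4}
A1: add {0, 8} — 0 (Runner) has 0→4; 8 (Runner) has 8→4.
A2 = A1; e.g. 1 (Keeper) can still go to 6. Fixed point.
1 never enters the attractor, so Keeper can avoid the target forever.

Keeper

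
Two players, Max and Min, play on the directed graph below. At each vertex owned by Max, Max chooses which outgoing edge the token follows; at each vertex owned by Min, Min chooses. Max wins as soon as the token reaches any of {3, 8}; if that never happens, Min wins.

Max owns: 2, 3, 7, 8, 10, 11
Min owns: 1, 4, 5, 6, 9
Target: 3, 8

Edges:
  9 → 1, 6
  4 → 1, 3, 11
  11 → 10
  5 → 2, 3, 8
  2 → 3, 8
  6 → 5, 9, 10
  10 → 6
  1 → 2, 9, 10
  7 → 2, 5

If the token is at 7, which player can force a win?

A0 = {3, 8}
A1: add {2} — 2 (Max) has 2→3.
A2: add {5, 7} — 5 (Min): all of {2, 3, 8} already in; 7 (Max) has 7→2.
A3 = A2; e.g. 1 (Min) can still go to 9. Fixed point.
7 ∈ A2, so Max can force the target.

Max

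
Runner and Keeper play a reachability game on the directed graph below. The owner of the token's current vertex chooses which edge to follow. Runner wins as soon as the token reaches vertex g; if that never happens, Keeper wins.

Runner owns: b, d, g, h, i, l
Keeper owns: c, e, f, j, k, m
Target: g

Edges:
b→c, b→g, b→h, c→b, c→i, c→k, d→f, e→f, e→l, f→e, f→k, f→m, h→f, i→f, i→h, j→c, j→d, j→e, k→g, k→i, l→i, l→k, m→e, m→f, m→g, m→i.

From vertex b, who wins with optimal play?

A0 = {g}
A1: add {b} — b (Runner) has b→g.
A2 = A1; e.g. c (Keeper) can still go to i. Fixed point.
b ∈ A1, so Runner can force the target.

Runner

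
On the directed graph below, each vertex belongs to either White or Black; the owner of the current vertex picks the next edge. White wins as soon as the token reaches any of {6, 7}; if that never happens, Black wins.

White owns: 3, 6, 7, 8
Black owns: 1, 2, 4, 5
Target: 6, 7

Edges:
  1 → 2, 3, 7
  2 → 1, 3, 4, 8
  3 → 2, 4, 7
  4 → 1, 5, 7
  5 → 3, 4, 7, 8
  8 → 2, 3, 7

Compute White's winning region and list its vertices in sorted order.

A0 = {6, 7}
A1: add {3, 8} — 3 (White) has 3→7; 8 (White) has 8→7.
A2 = A1; e.g. 1 (Black) can still go to 2. Fixed point.
White's winning region = {3, 6, 7, 8}.

3, 6, 7, 8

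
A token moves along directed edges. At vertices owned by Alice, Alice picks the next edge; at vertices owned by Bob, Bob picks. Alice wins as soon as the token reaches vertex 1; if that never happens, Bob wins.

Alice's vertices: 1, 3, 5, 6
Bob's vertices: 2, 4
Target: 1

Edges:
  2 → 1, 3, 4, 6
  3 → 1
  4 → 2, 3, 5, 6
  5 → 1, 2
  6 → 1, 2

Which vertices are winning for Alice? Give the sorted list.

A0 = {1}
A1: add {3, 5, 6} — 3 (Alice) has 3→1; 5 (Alice) has 5→1; 6 (Alice) has 6→1.
A2 = A1; e.g. 2 (Bob) can still go to 4. Fixed point.
Alice's winning region = {1, 3, 5, 6}.

1, 3, 5, 6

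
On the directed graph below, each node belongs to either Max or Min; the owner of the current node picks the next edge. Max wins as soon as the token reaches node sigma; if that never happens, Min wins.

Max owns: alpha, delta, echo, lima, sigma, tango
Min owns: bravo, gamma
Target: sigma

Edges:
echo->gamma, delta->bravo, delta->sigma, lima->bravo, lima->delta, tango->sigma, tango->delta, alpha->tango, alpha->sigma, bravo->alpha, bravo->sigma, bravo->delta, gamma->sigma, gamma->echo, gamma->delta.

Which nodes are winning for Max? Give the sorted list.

alpha, bravo, delta, lima, sigma, tango

A0 = {sigma}
A1: add {alpha, delta, tango} — alpha (Max) has alpha→sigma; tango (Max) has tango→sigma; delta (Max) has delta→sigma.
A2: add {bravo, lima} — bravo (Min): all of {alpha, sigma, delta} already in; lima (Max) has lima→delta.
A3 = A2; e.g. gamma (Min) can still go to echo. Fixed point.
Max's winning region = {alpha, bravo, delta, lima, sigma, tango}.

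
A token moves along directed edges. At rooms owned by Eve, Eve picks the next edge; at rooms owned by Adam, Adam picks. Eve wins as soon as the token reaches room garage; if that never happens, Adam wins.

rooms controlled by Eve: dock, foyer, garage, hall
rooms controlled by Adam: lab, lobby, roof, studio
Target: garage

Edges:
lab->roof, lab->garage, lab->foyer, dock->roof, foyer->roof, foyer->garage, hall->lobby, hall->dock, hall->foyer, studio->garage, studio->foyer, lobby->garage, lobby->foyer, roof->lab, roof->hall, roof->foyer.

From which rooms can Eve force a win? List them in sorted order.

A0 = {garage}
A1: add {foyer} — foyer (Eve) has foyer→garage.
A2: add {hall, lobby, studio} — studio (Adam): all of {garage, foyer} already in; lobby (Adam): all of {garage, foyer} already in; hall (Eve) has hall→foyer.
A3 = A2; e.g. lab (Adam) can still go to roof. Fixed point.
Eve's winning region = {foyer, garage, hall, lobby, studio}.

foyer, garage, hall, lobby, studio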